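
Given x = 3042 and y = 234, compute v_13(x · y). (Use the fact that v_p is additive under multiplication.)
v_13(711828) = 3

v_p(x) = 2 (factor: 3042 = 13^2 · 18); v_p(y) = 1 (factor: 234 = 13^1 · 18). Additivity: v_p(xy) = v_p(x) + v_p(y) = 2 + 1 = 3. (Direct check: xy = 711828 = 13^3 · (324).)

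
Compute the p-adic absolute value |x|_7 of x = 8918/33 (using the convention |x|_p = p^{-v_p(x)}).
|8918/33|_7 = 1/343

Step 1 — compute v_7(x) by factoring powers of 7 out of the numerator and denominator: v_7(8918/33) = 3. Step 2 — apply |x|_p = p^{-v_p(x)} = 7^{-3} = 1/343.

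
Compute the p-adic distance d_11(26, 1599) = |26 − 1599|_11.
d_11(26, 1599) = 1/121

Step 1 — x − y = 26 − 1599 = -1573. Step 2 — v_11(-1573) = 2 (factor: -1573 = −(11^2 · 13); the sign does not affect v_p). Step 3 — |x − y|_11 = 11^{-2} = 1/121.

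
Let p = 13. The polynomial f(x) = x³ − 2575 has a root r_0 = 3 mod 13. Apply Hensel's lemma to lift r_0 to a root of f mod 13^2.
r_1 = 16 (mod 169)

Hensel: r_{i+1} = r_i − f(r_i)/f′(r_i) mod 13^{i+2}, where f′(x) = 3x². Iterate:
  r_0 = 3 (mod 13)
  r_1 = 16 (mod 169)
Final: r = 16 with f(r) ≡ 0 mod 13^2.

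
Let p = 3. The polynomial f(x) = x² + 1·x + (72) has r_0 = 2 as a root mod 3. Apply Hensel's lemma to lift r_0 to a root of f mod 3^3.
r_2 = 17 (mod 27)

Hensel: r_{i+1} = r_i − f(r_i)·(f′(r_i))^{-1} mod 3^{i+2}, f′(x) = 2x + 1. Iterate:
  r_0 = 2 (mod 3)
  r_1 = 8 (mod 9)
  r_2 = 17 (mod 27)
Final: r = 17 satisfies f(r) ≡ 0 mod 3^3.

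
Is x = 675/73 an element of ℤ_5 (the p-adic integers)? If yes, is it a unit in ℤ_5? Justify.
x ∈ ℤ_5 but not a unit; v_5(x) = 2 > 0

ℤ_5 = {x ∈ ℚ_5 : v_5(x) ≥ 0} and ℤ_5^× = {x ∈ ℤ_5 : v_5(x) = 0}. Here v_5(675/73) = v_5(num) − v_5(den) = 2; compare against these criteria.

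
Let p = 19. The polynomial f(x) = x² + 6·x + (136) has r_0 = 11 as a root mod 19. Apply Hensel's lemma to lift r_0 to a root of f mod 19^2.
r_1 = 296 (mod 361)

Hensel: r_{i+1} = r_i − f(r_i)·(f′(r_i))^{-1} mod 19^{i+2}, f′(x) = 2x + 6. Iterate:
  r_0 = 11 (mod 19)
  r_1 = 296 (mod 361)
Final: r = 296 satisfies f(r) ≡ 0 mod 19^2.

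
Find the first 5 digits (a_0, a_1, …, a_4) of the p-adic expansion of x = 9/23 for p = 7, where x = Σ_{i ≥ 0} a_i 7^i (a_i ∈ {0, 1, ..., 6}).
(a_0, …, a_4) = (1, 6, 4, 6, 3)

v_7(9/23) = 0 (numerator and denominator both coprime to 7), so x ∈ ℤ_7^×. Compute digits iteratively via a_i = x_i mod 7, x_{i+1} = (x_i − a_i)/7, with x_0 = x:
  x_0 = 9/23;  a_0 = 1;  x_1 = (x_0 − 1)/7 = -2/23
  x_1 = -2/23;  a_1 = 6;  x_2 = (x_1 − 6)/7 = -20/23
  x_2 = -20/23;  a_2 = 4;  x_3 = (x_2 − 4)/7 = -16/23
  x_3 = -16/23;  a_3 = 6;  x_4 = (x_3 − 6)/7 = -22/23
  x_4 = -22/23;  a_4 = 3;  x_5 = (x_4 − 3)/7 = -13/23
Digits: (1, 6, 4, 6, 3).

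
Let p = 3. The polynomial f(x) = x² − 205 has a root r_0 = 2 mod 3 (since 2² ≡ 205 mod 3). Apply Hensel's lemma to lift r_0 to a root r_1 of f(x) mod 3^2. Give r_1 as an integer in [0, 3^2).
r_1 = 5 (mod 9)

Hensel's recurrence: r_{i+1} = r_i − f(r_i)·(f′(r_i))^{-1} mod 3^{i+2}, with f′(x) = 2x. Iterate:
  r_0 = 2 (mod 3)
  r_1 = 5 (mod 9)
Final: r_1 = 5, and one checks f(r_1) ≡ 0 mod 3^2.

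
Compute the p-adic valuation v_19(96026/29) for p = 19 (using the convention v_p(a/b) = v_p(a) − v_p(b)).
v_19(96026/29) = 3

Factor powers of 19 from the numerator and denominator of the reduced fraction: 96026 = 19^3 · 14 and 29 = 19^0 · 29. Apply v_p(a/b) = v_p(a) − v_p(b): v_19(96026/29) = 3 − 0 = 3.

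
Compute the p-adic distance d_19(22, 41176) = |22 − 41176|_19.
d_19(22, 41176) = 1/6859

Step 1 — x − y = 22 − 41176 = -41154. Step 2 — v_19(-41154) = 3 (factor: -41154 = −(19^3 · 6); the sign does not affect v_p). Step 3 — |x − y|_19 = 19^{-3} = 1/6859.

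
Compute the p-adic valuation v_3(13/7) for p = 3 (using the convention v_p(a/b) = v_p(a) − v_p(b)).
v_3(13/7) = 0

Factor powers of 3 from the numerator and denominator of the reduced fraction: 13 = 3^0 · 13 and 7 = 3^0 · 7. Apply v_p(a/b) = v_p(a) − v_p(b): v_3(13/7) = 0 − 0 = 0.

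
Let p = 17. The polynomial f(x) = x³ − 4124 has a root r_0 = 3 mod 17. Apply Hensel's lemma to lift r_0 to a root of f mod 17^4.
r_3 = 11597 (mod 83521)

Hensel: r_{i+1} = r_i − f(r_i)/f′(r_i) mod 17^{i+2}, where f′(x) = 3x². Iterate:
  r_0 = 3 (mod 17)
  r_1 = 37 (mod 289)
  r_2 = 1771 (mod 4913)
  r_3 = 11597 (mod 83521)
Final: r = 11597 with f(r) ≡ 0 mod 17^4.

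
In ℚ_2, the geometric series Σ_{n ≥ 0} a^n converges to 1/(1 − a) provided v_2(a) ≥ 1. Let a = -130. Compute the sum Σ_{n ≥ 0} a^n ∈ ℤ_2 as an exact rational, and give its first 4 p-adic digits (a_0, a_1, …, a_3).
Σ a^n = 1/(1 − a) = 1/131;  first 4 digits = (1, 1, 0, 1)

v_2(a) = 1 ≥ 1, so the series converges in ℤ_2 to 1/(1 − a) = 1/(1 − (-130)) = 1/131. Expand this rational in ℤ_2: compute digits iteratively via d_i = x_i mod 2, x_{i+1} = (x_i − d_i)/2. The first 4 digits are (1, 1, 0, 1).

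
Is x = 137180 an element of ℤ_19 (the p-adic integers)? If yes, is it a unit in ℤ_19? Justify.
x ∈ ℤ_19 but not a unit; v_19(x) = 3 > 0

ℤ_19 = {x ∈ ℚ_19 : v_19(x) ≥ 0} and ℤ_19^× = {x ∈ ℤ_19 : v_19(x) = 0}. Here v_19(137180) = v_19(num) − v_19(den) = 3; compare against these criteria.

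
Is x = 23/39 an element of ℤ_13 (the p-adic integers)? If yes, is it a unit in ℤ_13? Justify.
x ∉ ℤ_13 (v_13(x) = -1 < 0)

ℤ_13 = {x ∈ ℚ_13 : v_13(x) ≥ 0} and ℤ_13^× = {x ∈ ℤ_13 : v_13(x) = 0}. Here v_13(23/39) = v_13(num) − v_13(den) = -1; compare against these criteria.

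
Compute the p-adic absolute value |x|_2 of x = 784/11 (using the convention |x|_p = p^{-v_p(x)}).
|784/11|_2 = 1/16

Step 1 — compute v_2(x) by factoring powers of 2 out of the numerator and denominator: v_2(784/11) = 4. Step 2 — apply |x|_p = p^{-v_p(x)} = 2^{-4} = 1/16.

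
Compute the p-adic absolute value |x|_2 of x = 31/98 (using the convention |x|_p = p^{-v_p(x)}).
|31/98|_2 = 2

Step 1 — compute v_2(x) by factoring powers of 2 out of the numerator and denominator: v_2(31/98) = -1. Step 2 — apply |x|_p = p^{-v_p(x)} = 2^{1} = 2.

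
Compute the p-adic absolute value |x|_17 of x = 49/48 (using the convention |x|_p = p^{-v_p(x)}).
|49/48|_17 = 1

Step 1 — compute v_17(x) by factoring powers of 17 out of the numerator and denominator: v_17(49/48) = 0. Step 2 — apply |x|_p = p^{-v_p(x)} = 17^{0} = 1.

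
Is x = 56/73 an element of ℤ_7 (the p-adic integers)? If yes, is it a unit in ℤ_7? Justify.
x ∈ ℤ_7 but not a unit; v_7(x) = 1 > 0

ℤ_7 = {x ∈ ℚ_7 : v_7(x) ≥ 0} and ℤ_7^× = {x ∈ ℤ_7 : v_7(x) = 0}. Here v_7(56/73) = v_7(num) − v_7(den) = 1; compare against these criteria.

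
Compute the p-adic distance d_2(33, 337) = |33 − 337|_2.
d_2(33, 337) = 1/16

Step 1 — x − y = 33 − 337 = -304. Step 2 — v_2(-304) = 4 (factor: -304 = −(2^4 · 19); the sign does not affect v_p). Step 3 — |x − y|_2 = 2^{-4} = 1/16.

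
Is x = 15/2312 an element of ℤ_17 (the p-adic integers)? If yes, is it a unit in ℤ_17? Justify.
x ∉ ℤ_17 (v_17(x) = -2 < 0)

ℤ_17 = {x ∈ ℚ_17 : v_17(x) ≥ 0} and ℤ_17^× = {x ∈ ℤ_17 : v_17(x) = 0}. Here v_17(15/2312) = v_17(num) − v_17(den) = -2; compare against these criteria.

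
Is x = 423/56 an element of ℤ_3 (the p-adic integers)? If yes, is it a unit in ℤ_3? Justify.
x ∈ ℤ_3 but not a unit; v_3(x) = 2 > 0

ℤ_3 = {x ∈ ℚ_3 : v_3(x) ≥ 0} and ℤ_3^× = {x ∈ ℤ_3 : v_3(x) = 0}. Here v_3(423/56) = v_3(num) − v_3(den) = 2; compare against these criteria.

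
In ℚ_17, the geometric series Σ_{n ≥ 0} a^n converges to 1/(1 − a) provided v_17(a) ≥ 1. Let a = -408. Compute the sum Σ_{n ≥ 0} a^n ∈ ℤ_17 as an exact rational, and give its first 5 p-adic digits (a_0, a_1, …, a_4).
Σ a^n = 1/(1 − a) = 1/409;  first 5 digits = (1, 10, 13, 13, 8)

v_17(a) = 1 ≥ 1, so the series converges in ℤ_17 to 1/(1 − a) = 1/(1 − (-408)) = 1/409. Expand this rational in ℤ_17: compute digits iteratively via d_i = x_i mod 17, x_{i+1} = (x_i − d_i)/17. The first 5 digits are (1, 10, 13, 13, 8).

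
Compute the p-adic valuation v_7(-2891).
v_7(-2891) = 2

v_7(n) is the largest exponent k such that 7^k divides n. Factor out: -2891 = -7^2 · 59. (Sign doesn't affect v_p.) So v_7(-2891) = 2.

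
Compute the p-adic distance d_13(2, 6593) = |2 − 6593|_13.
d_13(2, 6593) = 1/2197

Step 1 — x − y = 2 − 6593 = -6591. Step 2 — v_13(-6591) = 3 (factor: -6591 = −(13^3 · 3); the sign does not affect v_p). Step 3 — |x − y|_13 = 13^{-3} = 1/2197.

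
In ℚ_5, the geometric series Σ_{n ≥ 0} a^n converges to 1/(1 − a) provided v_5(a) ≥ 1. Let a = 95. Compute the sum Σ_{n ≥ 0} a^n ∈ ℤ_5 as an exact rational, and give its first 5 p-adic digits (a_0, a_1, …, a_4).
Σ a^n = 1/(1 − a) = -1/94;  first 5 digits = (1, 4, 4, 1, 2)

v_5(a) = 1 ≥ 1, so the series converges in ℤ_5 to 1/(1 − a) = 1/(1 − 95) = -1/94. Expand this rational in ℤ_5: compute digits iteratively via d_i = x_i mod 5, x_{i+1} = (x_i − d_i)/5. The first 5 digits are (1, 4, 4, 1, 2).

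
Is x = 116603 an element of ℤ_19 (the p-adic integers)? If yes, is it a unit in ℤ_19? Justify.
x ∈ ℤ_19 but not a unit; v_19(x) = 3 > 0

ℤ_19 = {x ∈ ℚ_19 : v_19(x) ≥ 0} and ℤ_19^× = {x ∈ ℤ_19 : v_19(x) = 0}. Here v_19(116603) = v_19(num) − v_19(den) = 3; compare against these criteria.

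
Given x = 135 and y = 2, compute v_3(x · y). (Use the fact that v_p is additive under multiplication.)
v_3(270) = 3

v_p(x) = 3 (factor: 135 = 3^3 · 5); v_p(y) = 0 (factor: 2 = 3^0 · 2). Additivity: v_p(xy) = v_p(x) + v_p(y) = 3 + 0 = 3. (Direct check: xy = 270 = 3^3 · (10).)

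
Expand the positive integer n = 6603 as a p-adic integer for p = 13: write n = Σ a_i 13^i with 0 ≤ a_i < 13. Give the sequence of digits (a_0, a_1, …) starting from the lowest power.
(a_0, a_1, …) = (12, 0, 0, 3)

Repeated division by 13 gives the digits low-to-high: 6603 = 12 + 3·13^3. Digit sequence: (12, 0, 0, 3).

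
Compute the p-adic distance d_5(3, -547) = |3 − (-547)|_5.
d_5(3, -547) = 1/25

Step 1 — x − y = 3 − (-547) = 550. Step 2 — v_5(550) = 2 (factor: 550 = (5^2 · 22); the sign does not affect v_p). Step 3 — |x − y|_5 = 5^{-2} = 1/25.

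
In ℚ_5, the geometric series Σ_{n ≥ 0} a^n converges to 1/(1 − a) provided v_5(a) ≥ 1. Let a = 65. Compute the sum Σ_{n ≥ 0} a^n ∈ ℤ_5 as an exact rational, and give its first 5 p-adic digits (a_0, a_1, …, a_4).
Σ a^n = 1/(1 − a) = -1/64;  first 5 digits = (1, 3, 1, 1, 2)

v_5(a) = 1 ≥ 1, so the series converges in ℤ_5 to 1/(1 − a) = 1/(1 − 65) = -1/64. Expand this rational in ℤ_5: compute digits iteratively via d_i = x_i mod 5, x_{i+1} = (x_i − d_i)/5. The first 5 digits are (1, 3, 1, 1, 2).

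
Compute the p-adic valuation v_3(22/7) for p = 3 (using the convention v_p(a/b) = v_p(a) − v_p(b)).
v_3(22/7) = 0

Factor powers of 3 from the numerator and denominator of the reduced fraction: 22 = 3^0 · 22 and 7 = 3^0 · 7. Apply v_p(a/b) = v_p(a) − v_p(b): v_3(22/7) = 0 − 0 = 0.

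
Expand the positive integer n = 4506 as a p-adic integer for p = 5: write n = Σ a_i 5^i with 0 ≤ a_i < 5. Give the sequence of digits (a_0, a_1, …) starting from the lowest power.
(a_0, a_1, …) = (1, 1, 0, 1, 2, 1)

Repeated division by 5 gives the digits low-to-high: 4506 = 1 + 1·5^1 + 1·5^3 + 2·5^4 + 1·5^5. Digit sequence: (1, 1, 0, 1, 2, 1).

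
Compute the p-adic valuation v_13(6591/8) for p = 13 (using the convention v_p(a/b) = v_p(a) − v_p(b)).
v_13(6591/8) = 3

Factor powers of 13 from the numerator and denominator of the reduced fraction: 6591 = 13^3 · 3 and 8 = 13^0 · 8. Apply v_p(a/b) = v_p(a) − v_p(b): v_13(6591/8) = 3 − 0 = 3.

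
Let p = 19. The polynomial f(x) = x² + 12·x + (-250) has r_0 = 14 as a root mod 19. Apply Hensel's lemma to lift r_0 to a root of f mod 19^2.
r_1 = 318 (mod 361)

Hensel: r_{i+1} = r_i − f(r_i)·(f′(r_i))^{-1} mod 19^{i+2}, f′(x) = 2x + 12. Iterate:
  r_0 = 14 (mod 19)
  r_1 = 318 (mod 361)
Final: r = 318 satisfies f(r) ≡ 0 mod 19^2.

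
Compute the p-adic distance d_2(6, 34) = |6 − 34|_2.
d_2(6, 34) = 1/4

Step 1 — x − y = 6 − 34 = -28. Step 2 — v_2(-28) = 2 (factor: -28 = −(2^2 · 7); the sign does not affect v_p). Step 3 — |x − y|_2 = 2^{-2} = 1/4.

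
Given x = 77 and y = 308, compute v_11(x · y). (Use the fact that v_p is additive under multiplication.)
v_11(23716) = 2

v_p(x) = 1 (factor: 77 = 11^1 · 7); v_p(y) = 1 (factor: 308 = 11^1 · 28). Additivity: v_p(xy) = v_p(x) + v_p(y) = 1 + 1 = 2. (Direct check: xy = 23716 = 11^2 · (196).)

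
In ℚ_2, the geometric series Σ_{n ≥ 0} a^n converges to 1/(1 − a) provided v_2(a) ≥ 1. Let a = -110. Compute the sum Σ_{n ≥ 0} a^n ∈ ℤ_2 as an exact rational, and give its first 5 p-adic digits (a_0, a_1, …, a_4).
Σ a^n = 1/(1 − a) = 1/111;  first 5 digits = (1, 1, 1, 1, 0)

v_2(a) = 1 ≥ 1, so the series converges in ℤ_2 to 1/(1 − a) = 1/(1 − (-110)) = 1/111. Expand this rational in ℤ_2: compute digits iteratively via d_i = x_i mod 2, x_{i+1} = (x_i − d_i)/2. The first 5 digits are (1, 1, 1, 1, 0).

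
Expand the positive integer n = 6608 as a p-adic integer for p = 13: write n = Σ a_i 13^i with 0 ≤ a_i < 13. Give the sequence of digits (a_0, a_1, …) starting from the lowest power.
(a_0, a_1, …) = (4, 1, 0, 3)

Repeated division by 13 gives the digits low-to-high: 6608 = 4 + 1·13^1 + 3·13^3. Digit sequence: (4, 1, 0, 3).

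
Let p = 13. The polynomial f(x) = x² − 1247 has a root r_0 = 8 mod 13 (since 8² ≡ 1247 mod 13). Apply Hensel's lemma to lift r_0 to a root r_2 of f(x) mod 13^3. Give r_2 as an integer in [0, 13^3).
r_2 = 1867 (mod 2197)

Hensel's recurrence: r_{i+1} = r_i − f(r_i)·(f′(r_i))^{-1} mod 13^{i+2}, with f′(x) = 2x. Iterate:
  r_0 = 8 (mod 13)
  r_1 = 8 (mod 169)
  r_2 = 1867 (mod 2197)
Final: r_2 = 1867, and one checks f(r_2) ≡ 0 mod 13^3.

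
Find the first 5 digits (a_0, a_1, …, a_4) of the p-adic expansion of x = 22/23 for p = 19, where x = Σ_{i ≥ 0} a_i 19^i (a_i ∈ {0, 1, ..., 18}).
(a_0, …, a_4) = (15, 10, 11, 6, 17)

v_19(22/23) = 0 (numerator and denominator both coprime to 19), so x ∈ ℤ_19^×. Compute digits iteratively via a_i = x_i mod 19, x_{i+1} = (x_i − a_i)/19, with x_0 = x:
  x_0 = 22/23;  a_0 = 15;  x_1 = (x_0 − 15)/19 = -17/23
  x_1 = -17/23;  a_1 = 10;  x_2 = (x_1 − 10)/19 = -13/23
  x_2 = -13/23;  a_2 = 11;  x_3 = (x_2 − 11)/19 = -14/23
  x_3 = -14/23;  a_3 = 6;  x_4 = (x_3 − 6)/19 = -8/23
  x_4 = -8/23;  a_4 = 17;  x_5 = (x_4 − 17)/19 = -21/23
Digits: (15, 10, 11, 6, 17).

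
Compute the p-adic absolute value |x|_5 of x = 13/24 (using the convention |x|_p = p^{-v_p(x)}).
|13/24|_5 = 1

Step 1 — compute v_5(x) by factoring powers of 5 out of the numerator and denominator: v_5(13/24) = 0. Step 2 — apply |x|_p = p^{-v_p(x)} = 5^{0} = 1.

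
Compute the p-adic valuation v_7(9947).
v_7(9947) = 3

v_7(n) is the largest exponent k such that 7^k divides n. Factor out: 9947 = 7^3 · 29. (Sign doesn't affect v_p.) So v_7(9947) = 3.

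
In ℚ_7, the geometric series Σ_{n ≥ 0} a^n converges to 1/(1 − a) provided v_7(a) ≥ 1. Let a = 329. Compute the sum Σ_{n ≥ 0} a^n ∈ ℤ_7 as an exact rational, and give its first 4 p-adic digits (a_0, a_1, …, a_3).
Σ a^n = 1/(1 − a) = -1/328;  first 4 digits = (1, 5, 3, 0)

v_7(a) = 1 ≥ 1, so the series converges in ℤ_7 to 1/(1 − a) = 1/(1 − 329) = -1/328. Expand this rational in ℤ_7: compute digits iteratively via d_i = x_i mod 7, x_{i+1} = (x_i − d_i)/7. The first 4 digits are (1, 5, 3, 0).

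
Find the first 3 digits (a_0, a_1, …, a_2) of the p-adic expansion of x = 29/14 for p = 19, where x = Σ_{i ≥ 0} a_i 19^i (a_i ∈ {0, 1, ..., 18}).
(a_0, …, a_2) = (17, 6, 1)

v_19(29/14) = 0 (numerator and denominator both coprime to 19), so x ∈ ℤ_19^×. Compute digits iteratively via a_i = x_i mod 19, x_{i+1} = (x_i − a_i)/19, with x_0 = x:
  x_0 = 29/14;  a_0 = 17;  x_1 = (x_0 − 17)/19 = -11/14
  x_1 = -11/14;  a_1 = 6;  x_2 = (x_1 − 6)/19 = -5/14
  x_2 = -5/14;  a_2 = 1;  x_3 = (x_2 − 1)/19 = -1/14
Digits: (17, 6, 1).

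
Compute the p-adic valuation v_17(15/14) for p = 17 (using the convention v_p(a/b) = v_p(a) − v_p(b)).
v_17(15/14) = 0

Factor powers of 17 from the numerator and denominator of the reduced fraction: 15 = 17^0 · 15 and 14 = 17^0 · 14. Apply v_p(a/b) = v_p(a) − v_p(b): v_17(15/14) = 0 − 0 = 0.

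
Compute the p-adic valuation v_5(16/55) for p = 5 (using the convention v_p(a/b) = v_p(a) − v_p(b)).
v_5(16/55) = -1

Factor powers of 5 from the numerator and denominator of the reduced fraction: 16 = 5^0 · 16 and 55 = 5^1 · 11. Apply v_p(a/b) = v_p(a) − v_p(b): v_5(16/55) = 0 − 1 = -1.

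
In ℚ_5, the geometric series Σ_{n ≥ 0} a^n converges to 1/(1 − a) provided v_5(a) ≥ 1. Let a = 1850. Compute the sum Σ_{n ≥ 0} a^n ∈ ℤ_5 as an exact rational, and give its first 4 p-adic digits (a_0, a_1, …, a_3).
Σ a^n = 1/(1 − a) = -1/1849;  first 4 digits = (1, 0, 4, 4)

v_5(a) = 2 ≥ 1, so the series converges in ℤ_5 to 1/(1 − a) = 1/(1 − 1850) = -1/1849. Expand this rational in ℤ_5: compute digits iteratively via d_i = x_i mod 5, x_{i+1} = (x_i − d_i)/5. The first 4 digits are (1, 0, 4, 4).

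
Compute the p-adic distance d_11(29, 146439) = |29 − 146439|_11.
d_11(29, 146439) = 1/14641

Step 1 — x − y = 29 − 146439 = -146410. Step 2 — v_11(-146410) = 4 (factor: -146410 = −(11^4 · 10); the sign does not affect v_p). Step 3 — |x − y|_11 = 11^{-4} = 1/14641.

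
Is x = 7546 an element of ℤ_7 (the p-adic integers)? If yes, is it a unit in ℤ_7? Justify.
x ∈ ℤ_7 but not a unit; v_7(x) = 3 > 0

ℤ_7 = {x ∈ ℚ_7 : v_7(x) ≥ 0} and ℤ_7^× = {x ∈ ℤ_7 : v_7(x) = 0}. Here v_7(7546) = v_7(num) − v_7(den) = 3; compare against these criteria.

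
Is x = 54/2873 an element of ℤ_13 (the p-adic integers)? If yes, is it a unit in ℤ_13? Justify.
x ∉ ℤ_13 (v_13(x) = -2 < 0)

ℤ_13 = {x ∈ ℚ_13 : v_13(x) ≥ 0} and ℤ_13^× = {x ∈ ℤ_13 : v_13(x) = 0}. Here v_13(54/2873) = v_13(num) − v_13(den) = -2; compare against these criteria.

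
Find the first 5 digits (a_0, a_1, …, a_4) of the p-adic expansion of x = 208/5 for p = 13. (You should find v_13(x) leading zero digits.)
(a_0, …, a_4) = (0, 11, 2, 5, 10)

v_13(208/5) = 1, so a_0 = ... = a_0 = 0. Factor out: x = 13^1 · u with u = 16/5 a unit in ℤ_13. Expand u iteratively via a_{v+i} = u_i mod 13, u_{i+1} = (u_i − a_{v+i})/13:
  u_0 = 16/5;  a_1 = 11;  u_1 = (u_0 − 11)/13 = -3/5
  u_1 = -3/5;  a_2 = 2;  u_2 = (u_1 − 2)/13 = -1/5
  u_2 = -1/5;  a_3 = 5;  u_3 = (u_2 − 5)/13 = -2/5
  u_3 = -2/5;  a_4 = 10;  u_4 = (u_3 − 10)/13 = -4/5
Digits: (0, 11, 2, 5, 10).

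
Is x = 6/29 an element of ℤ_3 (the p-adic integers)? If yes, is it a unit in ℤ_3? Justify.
x ∈ ℤ_3 but not a unit; v_3(x) = 1 > 0

ℤ_3 = {x ∈ ℚ_3 : v_3(x) ≥ 0} and ℤ_3^× = {x ∈ ℤ_3 : v_3(x) = 0}. Here v_3(6/29) = v_3(num) − v_3(den) = 1; compare against these criteria.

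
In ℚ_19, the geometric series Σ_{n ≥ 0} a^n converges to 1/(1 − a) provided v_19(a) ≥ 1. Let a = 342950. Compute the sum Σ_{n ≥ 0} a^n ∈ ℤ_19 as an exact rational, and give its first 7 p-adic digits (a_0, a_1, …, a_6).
Σ a^n = 1/(1 − a) = -1/342949;  first 7 digits = (1, 0, 0, 12, 2, 0, 11)

v_19(a) = 3 ≥ 1, so the series converges in ℤ_19 to 1/(1 − a) = 1/(1 − 342950) = -1/342949. Expand this rational in ℤ_19: compute digits iteratively via d_i = x_i mod 19, x_{i+1} = (x_i − d_i)/19. The first 7 digits are (1, 0, 0, 12, 2, 0, 11).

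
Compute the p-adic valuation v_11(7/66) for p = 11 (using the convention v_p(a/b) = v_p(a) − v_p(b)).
v_11(7/66) = -1

Factor powers of 11 from the numerator and denominator of the reduced fraction: 7 = 11^0 · 7 and 66 = 11^1 · 6. Apply v_p(a/b) = v_p(a) − v_p(b): v_11(7/66) = 0 − 1 = -1.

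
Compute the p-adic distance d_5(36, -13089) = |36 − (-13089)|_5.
d_5(36, -13089) = 1/625

Step 1 — x − y = 36 − (-13089) = 13125. Step 2 — v_5(13125) = 4 (factor: 13125 = (5^4 · 21); the sign does not affect v_p). Step 3 — |x − y|_5 = 5^{-4} = 1/625.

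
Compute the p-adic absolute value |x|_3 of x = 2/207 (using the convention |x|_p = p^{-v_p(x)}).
|2/207|_3 = 9

Step 1 — compute v_3(x) by factoring powers of 3 out of the numerator and denominator: v_3(2/207) = -2. Step 2 — apply |x|_p = p^{-v_p(x)} = 3^{2} = 9.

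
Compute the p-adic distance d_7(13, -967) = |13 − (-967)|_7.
d_7(13, -967) = 1/49

Step 1 — x − y = 13 − (-967) = 980. Step 2 — v_7(980) = 2 (factor: 980 = (7^2 · 20); the sign does not affect v_p). Step 3 — |x − y|_7 = 7^{-2} = 1/49.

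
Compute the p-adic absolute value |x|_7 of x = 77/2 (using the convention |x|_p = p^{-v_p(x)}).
|77/2|_7 = 1/7

Step 1 — compute v_7(x) by factoring powers of 7 out of the numerator and denominator: v_7(77/2) = 1. Step 2 — apply |x|_p = p^{-v_p(x)} = 7^{-1} = 1/7.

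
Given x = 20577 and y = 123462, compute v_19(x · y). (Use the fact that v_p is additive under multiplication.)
v_19(2540477574) = 6

v_p(x) = 3 (factor: 20577 = 19^3 · 3); v_p(y) = 3 (factor: 123462 = 19^3 · 18). Additivity: v_p(xy) = v_p(x) + v_p(y) = 3 + 3 = 6. (Direct check: xy = 2540477574 = 19^6 · (54).)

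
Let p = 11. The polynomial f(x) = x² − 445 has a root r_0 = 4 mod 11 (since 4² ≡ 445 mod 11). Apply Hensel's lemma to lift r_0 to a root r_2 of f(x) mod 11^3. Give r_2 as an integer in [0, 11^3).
r_2 = 829 (mod 1331)

Hensel's recurrence: r_{i+1} = r_i − f(r_i)·(f′(r_i))^{-1} mod 11^{i+2}, with f′(x) = 2x. Iterate:
  r_0 = 4 (mod 11)
  r_1 = 103 (mod 121)
  r_2 = 829 (mod 1331)
Final: r_2 = 829, and one checks f(r_2) ≡ 0 mod 11^3.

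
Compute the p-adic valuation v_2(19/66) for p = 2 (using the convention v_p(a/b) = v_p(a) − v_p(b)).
v_2(19/66) = -1

Factor powers of 2 from the numerator and denominator of the reduced fraction: 19 = 2^0 · 19 and 66 = 2^1 · 33. Apply v_p(a/b) = v_p(a) − v_p(b): v_2(19/66) = 0 − 1 = -1.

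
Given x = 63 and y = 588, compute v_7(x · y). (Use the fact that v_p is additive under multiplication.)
v_7(37044) = 3

v_p(x) = 1 (factor: 63 = 7^1 · 9); v_p(y) = 2 (factor: 588 = 7^2 · 12). Additivity: v_p(xy) = v_p(x) + v_p(y) = 1 + 2 = 3. (Direct check: xy = 37044 = 7^3 · (108).)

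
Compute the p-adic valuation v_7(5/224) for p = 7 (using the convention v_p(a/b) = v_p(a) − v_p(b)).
v_7(5/224) = -1

Factor powers of 7 from the numerator and denominator of the reduced fraction: 5 = 7^0 · 5 and 224 = 7^1 · 32. Apply v_p(a/b) = v_p(a) − v_p(b): v_7(5/224) = 0 − 1 = -1.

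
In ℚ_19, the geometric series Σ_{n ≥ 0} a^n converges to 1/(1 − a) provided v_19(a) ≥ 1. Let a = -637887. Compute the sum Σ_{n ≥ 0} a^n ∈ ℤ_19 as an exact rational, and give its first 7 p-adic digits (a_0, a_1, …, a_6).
Σ a^n = 1/(1 − a) = 1/637888;  first 7 digits = (1, 0, 0, 2, 14, 18, 3)

v_19(a) = 3 ≥ 1, so the series converges in ℤ_19 to 1/(1 − a) = 1/(1 − (-637887)) = 1/637888. Expand this rational in ℤ_19: compute digits iteratively via d_i = x_i mod 19, x_{i+1} = (x_i − d_i)/19. The first 7 digits are (1, 0, 0, 2, 14, 18, 3).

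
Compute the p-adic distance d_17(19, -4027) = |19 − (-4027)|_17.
d_17(19, -4027) = 1/289

Step 1 — x − y = 19 − (-4027) = 4046. Step 2 — v_17(4046) = 2 (factor: 4046 = (17^2 · 14); the sign does not affect v_p). Step 3 — |x − y|_17 = 17^{-2} = 1/289.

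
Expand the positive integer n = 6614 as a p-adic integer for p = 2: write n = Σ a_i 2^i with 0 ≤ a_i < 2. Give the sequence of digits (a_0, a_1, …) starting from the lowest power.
(a_0, a_1, …) = (0, 1, 1, 0, 1, 0, 1, 1, 1, 0, 0, 1, 1)

Repeated division by 2 gives the digits low-to-high: 6614 = 1·2^1 + 1·2^2 + 1·2^4 + 1·2^6 + 1·2^7 + 1·2^8 + 1·2^11 + 1·2^12. Digit sequence: (0, 1, 1, 0, 1, 0, 1, 1, 1, 0, 0, 1, 1).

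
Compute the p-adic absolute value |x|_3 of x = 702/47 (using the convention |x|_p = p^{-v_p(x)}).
|702/47|_3 = 1/27

Step 1 — compute v_3(x) by factoring powers of 3 out of the numerator and denominator: v_3(702/47) = 3. Step 2 — apply |x|_p = p^{-v_p(x)} = 3^{-3} = 1/27.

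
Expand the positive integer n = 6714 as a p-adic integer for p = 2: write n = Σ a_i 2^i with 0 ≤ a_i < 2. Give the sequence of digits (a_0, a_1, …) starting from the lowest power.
(a_0, a_1, …) = (0, 1, 0, 1, 1, 1, 0, 0, 0, 1, 0, 1, 1)

Repeated division by 2 gives the digits low-to-high: 6714 = 1·2^1 + 1·2^3 + 1·2^4 + 1·2^5 + 1·2^9 + 1·2^11 + 1·2^12. Digit sequence: (0, 1, 0, 1, 1, 1, 0, 0, 0, 1, 0, 1, 1).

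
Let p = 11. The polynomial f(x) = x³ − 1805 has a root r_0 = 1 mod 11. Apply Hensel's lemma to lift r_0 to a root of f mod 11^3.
r_2 = 441 (mod 1331)

Hensel: r_{i+1} = r_i − f(r_i)/f′(r_i) mod 11^{i+2}, where f′(x) = 3x². Iterate:
  r_0 = 1 (mod 11)
  r_1 = 78 (mod 121)
  r_2 = 441 (mod 1331)
Final: r = 441 with f(r) ≡ 0 mod 11^3.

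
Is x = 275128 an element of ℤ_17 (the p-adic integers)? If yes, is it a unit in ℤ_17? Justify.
x ∈ ℤ_17 but not a unit; v_17(x) = 3 > 0

ℤ_17 = {x ∈ ℚ_17 : v_17(x) ≥ 0} and ℤ_17^× = {x ∈ ℤ_17 : v_17(x) = 0}. Here v_17(275128) = v_17(num) − v_17(den) = 3; compare against these criteria.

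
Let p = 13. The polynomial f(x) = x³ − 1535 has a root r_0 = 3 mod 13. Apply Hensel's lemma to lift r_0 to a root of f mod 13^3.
r_2 = 328 (mod 2197)

Hensel: r_{i+1} = r_i − f(r_i)/f′(r_i) mod 13^{i+2}, where f′(x) = 3x². Iterate:
  r_0 = 3 (mod 13)
  r_1 = 159 (mod 169)
  r_2 = 328 (mod 2197)
Final: r = 328 with f(r) ≡ 0 mod 13^3.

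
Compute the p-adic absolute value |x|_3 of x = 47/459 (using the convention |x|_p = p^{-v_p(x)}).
|47/459|_3 = 27

Step 1 — compute v_3(x) by factoring powers of 3 out of the numerator and denominator: v_3(47/459) = -3. Step 2 — apply |x|_p = p^{-v_p(x)} = 3^{3} = 27.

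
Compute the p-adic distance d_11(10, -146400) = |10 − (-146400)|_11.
d_11(10, -146400) = 1/14641

Step 1 — x − y = 10 − (-146400) = 146410. Step 2 — v_11(146410) = 4 (factor: 146410 = (11^4 · 10); the sign does not affect v_p). Step 3 — |x − y|_11 = 11^{-4} = 1/14641.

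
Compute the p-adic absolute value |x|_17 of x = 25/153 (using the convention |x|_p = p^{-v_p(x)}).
|25/153|_17 = 17

Step 1 — compute v_17(x) by factoring powers of 17 out of the numerator and denominator: v_17(25/153) = -1. Step 2 — apply |x|_p = p^{-v_p(x)} = 17^{1} = 17.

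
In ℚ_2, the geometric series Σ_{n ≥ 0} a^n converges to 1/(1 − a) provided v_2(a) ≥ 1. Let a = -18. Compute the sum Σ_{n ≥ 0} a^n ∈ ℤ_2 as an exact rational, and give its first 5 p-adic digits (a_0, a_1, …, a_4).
Σ a^n = 1/(1 − a) = 1/19;  first 5 digits = (1, 1, 0, 1, 1)

v_2(a) = 1 ≥ 1, so the series converges in ℤ_2 to 1/(1 − a) = 1/(1 − (-18)) = 1/19. Expand this rational in ℤ_2: compute digits iteratively via d_i = x_i mod 2, x_{i+1} = (x_i − d_i)/2. The first 5 digits are (1, 1, 0, 1, 1).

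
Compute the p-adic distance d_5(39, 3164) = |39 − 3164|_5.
d_5(39, 3164) = 1/3125

Step 1 — x − y = 39 − 3164 = -3125. Step 2 — v_5(-3125) = 5 (factor: -3125 = −(5^5 · 1); the sign does not affect v_p). Step 3 — |x − y|_5 = 5^{-5} = 1/3125.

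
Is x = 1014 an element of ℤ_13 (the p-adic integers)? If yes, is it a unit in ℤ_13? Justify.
x ∈ ℤ_13 but not a unit; v_13(x) = 2 > 0

ℤ_13 = {x ∈ ℚ_13 : v_13(x) ≥ 0} and ℤ_13^× = {x ∈ ℤ_13 : v_13(x) = 0}. Here v_13(1014) = v_13(num) − v_13(den) = 2; compare against these criteria.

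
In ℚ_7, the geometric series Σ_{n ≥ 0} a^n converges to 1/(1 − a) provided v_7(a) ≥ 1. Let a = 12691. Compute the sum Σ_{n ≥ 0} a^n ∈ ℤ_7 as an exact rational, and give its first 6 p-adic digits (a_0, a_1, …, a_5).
Σ a^n = 1/(1 − a) = -1/12690;  first 6 digits = (1, 0, 0, 2, 5, 0)

v_7(a) = 3 ≥ 1, so the series converges in ℤ_7 to 1/(1 − a) = 1/(1 − 12691) = -1/12690. Expand this rational in ℤ_7: compute digits iteratively via d_i = x_i mod 7, x_{i+1} = (x_i − d_i)/7. The first 6 digits are (1, 0, 0, 2, 5, 0).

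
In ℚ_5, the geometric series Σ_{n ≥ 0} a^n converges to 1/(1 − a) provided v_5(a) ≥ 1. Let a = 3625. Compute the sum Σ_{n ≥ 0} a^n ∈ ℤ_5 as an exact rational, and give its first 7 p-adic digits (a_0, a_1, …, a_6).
Σ a^n = 1/(1 − a) = -1/3624;  first 7 digits = (1, 0, 0, 4, 0, 1, 1)

v_5(a) = 3 ≥ 1, so the series converges in ℤ_5 to 1/(1 − a) = 1/(1 − 3625) = -1/3624. Expand this rational in ℤ_5: compute digits iteratively via d_i = x_i mod 5, x_{i+1} = (x_i − d_i)/5. The first 7 digits are (1, 0, 0, 4, 0, 1, 1).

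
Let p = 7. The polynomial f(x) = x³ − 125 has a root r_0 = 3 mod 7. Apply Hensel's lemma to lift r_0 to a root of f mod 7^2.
r_1 = 3 (mod 49)

Hensel: r_{i+1} = r_i − f(r_i)/f′(r_i) mod 7^{i+2}, where f′(x) = 3x². Iterate:
  r_0 = 3 (mod 7)
  r_1 = 3 (mod 49)
Final: r = 3 with f(r) ≡ 0 mod 7^2.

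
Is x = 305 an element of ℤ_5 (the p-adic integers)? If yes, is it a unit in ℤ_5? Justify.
x ∈ ℤ_5 but not a unit; v_5(x) = 1 > 0

ℤ_5 = {x ∈ ℚ_5 : v_5(x) ≥ 0} and ℤ_5^× = {x ∈ ℤ_5 : v_5(x) = 0}. Here v_5(305) = v_5(num) − v_5(den) = 1; compare against these criteria.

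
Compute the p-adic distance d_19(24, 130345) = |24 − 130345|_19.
d_19(24, 130345) = 1/130321

Step 1 — x − y = 24 − 130345 = -130321. Step 2 — v_19(-130321) = 4 (factor: -130321 = −(19^4 · 1); the sign does not affect v_p). Step 3 — |x − y|_19 = 19^{-4} = 1/130321.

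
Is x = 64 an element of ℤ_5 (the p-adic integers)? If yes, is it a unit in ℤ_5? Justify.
x ∈ ℤ_5^× (unit); v_5(x) = 0

ℤ_5 = {x ∈ ℚ_5 : v_5(x) ≥ 0} and ℤ_5^× = {x ∈ ℤ_5 : v_5(x) = 0}. Here v_5(64) = v_5(num) − v_5(den) = 0; compare against these criteria.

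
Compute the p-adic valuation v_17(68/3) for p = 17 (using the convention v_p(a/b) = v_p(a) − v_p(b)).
v_17(68/3) = 1

Factor powers of 17 from the numerator and denominator of the reduced fraction: 68 = 17^1 · 4 and 3 = 17^0 · 3. Apply v_p(a/b) = v_p(a) − v_p(b): v_17(68/3) = 1 − 0 = 1.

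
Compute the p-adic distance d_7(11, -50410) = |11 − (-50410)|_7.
d_7(11, -50410) = 1/16807

Step 1 — x − y = 11 − (-50410) = 50421. Step 2 — v_7(50421) = 5 (factor: 50421 = (7^5 · 3); the sign does not affect v_p). Step 3 — |x − y|_7 = 7^{-5} = 1/16807.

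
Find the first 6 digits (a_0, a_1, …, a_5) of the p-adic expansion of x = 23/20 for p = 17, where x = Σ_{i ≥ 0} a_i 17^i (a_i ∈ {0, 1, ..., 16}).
(a_0, …, a_5) = (2, 11, 7, 14, 0, 11)

v_17(23/20) = 0 (numerator and denominator both coprime to 17), so x ∈ ℤ_17^×. Compute digits iteratively via a_i = x_i mod 17, x_{i+1} = (x_i − a_i)/17, with x_0 = x:
  x_0 = 23/20;  a_0 = 2;  x_1 = (x_0 − 2)/17 = -1/20
  x_1 = -1/20;  a_1 = 11;  x_2 = (x_1 − 11)/17 = -13/20
  x_2 = -13/20;  a_2 = 7;  x_3 = (x_2 − 7)/17 = -9/20
  x_3 = -9/20;  a_3 = 14;  x_4 = (x_3 − 14)/17 = -17/20
  x_4 = -17/20;  a_4 = 0;  x_5 = (x_4 − 0)/17 = -1/20
  x_5 = -1/20;  a_5 = 11;  x_6 = (x_5 − 11)/17 = -13/20
Digits: (2, 11, 7, 14, 0, 11).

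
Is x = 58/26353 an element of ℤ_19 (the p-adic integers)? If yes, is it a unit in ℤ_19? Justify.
x ∉ ℤ_19 (v_19(x) = -2 < 0)

ℤ_19 = {x ∈ ℚ_19 : v_19(x) ≥ 0} and ℤ_19^× = {x ∈ ℤ_19 : v_19(x) = 0}. Here v_19(58/26353) = v_19(num) − v_19(den) = -2; compare against these criteria.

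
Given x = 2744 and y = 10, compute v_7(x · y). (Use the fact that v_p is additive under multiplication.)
v_7(27440) = 3

v_p(x) = 3 (factor: 2744 = 7^3 · 8); v_p(y) = 0 (factor: 10 = 7^0 · 10). Additivity: v_p(xy) = v_p(x) + v_p(y) = 3 + 0 = 3. (Direct check: xy = 27440 = 7^3 · (80).)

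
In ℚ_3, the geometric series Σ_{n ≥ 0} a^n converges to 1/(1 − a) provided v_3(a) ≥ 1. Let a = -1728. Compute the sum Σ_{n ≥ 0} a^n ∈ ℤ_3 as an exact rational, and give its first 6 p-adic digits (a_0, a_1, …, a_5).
Σ a^n = 1/(1 − a) = 1/1729;  first 6 digits = (1, 0, 0, 2, 2, 1)

v_3(a) = 3 ≥ 1, so the series converges in ℤ_3 to 1/(1 − a) = 1/(1 − (-1728)) = 1/1729. Expand this rational in ℤ_3: compute digits iteratively via d_i = x_i mod 3, x_{i+1} = (x_i − d_i)/3. The first 6 digits are (1, 0, 0, 2, 2, 1).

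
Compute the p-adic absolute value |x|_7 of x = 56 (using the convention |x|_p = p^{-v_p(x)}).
|56|_7 = 1/7

Step 1 — compute v_7(x) by factoring powers of 7 out of the numerator and denominator: v_7(56) = 1. Step 2 — apply |x|_p = p^{-v_p(x)} = 7^{-1} = 1/7.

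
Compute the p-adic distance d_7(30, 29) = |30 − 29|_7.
d_7(30, 29) = 1

Step 1 — x − y = 30 − 29 = 1. Step 2 — v_7(1) = 0 (factor: 1 = (7^0 · 1); the sign does not affect v_p). Step 3 — |x − y|_7 = 7^{0} = 1.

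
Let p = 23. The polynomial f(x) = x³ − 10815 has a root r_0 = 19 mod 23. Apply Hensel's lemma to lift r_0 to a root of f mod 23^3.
r_2 = 8345 (mod 12167)

Hensel: r_{i+1} = r_i − f(r_i)/f′(r_i) mod 23^{i+2}, where f′(x) = 3x². Iterate:
  r_0 = 19 (mod 23)
  r_1 = 410 (mod 529)
  r_2 = 8345 (mod 12167)
Final: r = 8345 with f(r) ≡ 0 mod 23^3.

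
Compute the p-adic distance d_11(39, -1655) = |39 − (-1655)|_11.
d_11(39, -1655) = 1/121

Step 1 — x − y = 39 − (-1655) = 1694. Step 2 — v_11(1694) = 2 (factor: 1694 = (11^2 · 14); the sign does not affect v_p). Step 3 — |x − y|_11 = 11^{-2} = 1/121.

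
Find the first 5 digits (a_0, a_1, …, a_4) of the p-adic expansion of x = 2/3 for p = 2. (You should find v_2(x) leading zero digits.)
(a_0, …, a_4) = (0, 1, 1, 0, 1)

v_2(2/3) = 1, so a_0 = ... = a_0 = 0. Factor out: x = 2^1 · u with u = 1/3 a unit in ℤ_2. Expand u iteratively via a_{v+i} = u_i mod 2, u_{i+1} = (u_i − a_{v+i})/2:
  u_0 = 1/3;  a_1 = 1;  u_1 = (u_0 − 1)/2 = -1/3
  u_1 = -1/3;  a_2 = 1;  u_2 = (u_1 − 1)/2 = -2/3
  u_2 = -2/3;  a_3 = 0;  u_3 = (u_2 − 0)/2 = -1/3
  u_3 = -1/3;  a_4 = 1;  u_4 = (u_3 − 1)/2 = -2/3
Digits: (0, 1, 1, 0, 1).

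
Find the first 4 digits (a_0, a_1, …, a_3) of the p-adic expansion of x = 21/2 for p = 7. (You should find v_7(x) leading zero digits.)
(a_0, …, a_3) = (0, 5, 3, 3)

v_7(21/2) = 1, so a_0 = ... = a_0 = 0. Factor out: x = 7^1 · u with u = 3/2 a unit in ℤ_7. Expand u iteratively via a_{v+i} = u_i mod 7, u_{i+1} = (u_i − a_{v+i})/7:
  u_0 = 3/2;  a_1 = 5;  u_1 = (u_0 − 5)/7 = -1/2
  u_1 = -1/2;  a_2 = 3;  u_2 = (u_1 − 3)/7 = -1/2
  u_2 = -1/2;  a_3 = 3;  u_3 = (u_2 − 3)/7 = -1/2
Digits: (0, 5, 3, 3).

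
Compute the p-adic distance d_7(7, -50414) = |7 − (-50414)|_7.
d_7(7, -50414) = 1/16807

Step 1 — x − y = 7 − (-50414) = 50421. Step 2 — v_7(50421) = 5 (factor: 50421 = (7^5 · 3); the sign does not affect v_p). Step 3 — |x − y|_7 = 7^{-5} = 1/16807.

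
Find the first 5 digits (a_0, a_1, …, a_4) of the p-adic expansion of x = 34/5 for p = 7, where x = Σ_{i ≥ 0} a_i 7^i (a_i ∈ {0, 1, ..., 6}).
(a_0, …, a_4) = (4, 6, 2, 1, 4)

v_7(34/5) = 0 (numerator and denominator both coprime to 7), so x ∈ ℤ_7^×. Compute digits iteratively via a_i = x_i mod 7, x_{i+1} = (x_i − a_i)/7, with x_0 = x:
  x_0 = 34/5;  a_0 = 4;  x_1 = (x_0 − 4)/7 = 2/5
  x_1 = 2/5;  a_1 = 6;  x_2 = (x_1 − 6)/7 = -4/5
  x_2 = -4/5;  a_2 = 2;  x_3 = (x_2 − 2)/7 = -2/5
  x_3 = -2/5;  a_3 = 1;  x_4 = (x_3 − 1)/7 = -1/5
  x_4 = -1/5;  a_4 = 4;  x_5 = (x_4 − 4)/7 = -3/5
Digits: (4, 6, 2, 1, 4).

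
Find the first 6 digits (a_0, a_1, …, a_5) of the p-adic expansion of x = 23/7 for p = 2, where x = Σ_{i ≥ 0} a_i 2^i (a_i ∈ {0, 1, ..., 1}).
(a_0, …, a_5) = (1, 0, 0, 0, 1, 1)

v_2(23/7) = 0 (numerator and denominator both coprime to 2), so x ∈ ℤ_2^×. Compute digits iteratively via a_i = x_i mod 2, x_{i+1} = (x_i − a_i)/2, with x_0 = x:
  x_0 = 23/7;  a_0 = 1;  x_1 = (x_0 − 1)/2 = 8/7
  x_1 = 8/7;  a_1 = 0;  x_2 = (x_1 − 0)/2 = 4/7
  x_2 = 4/7;  a_2 = 0;  x_3 = (x_2 − 0)/2 = 2/7
  x_3 = 2/7;  a_3 = 0;  x_4 = (x_3 − 0)/2 = 1/7
  x_4 = 1/7;  a_4 = 1;  x_5 = (x_4 − 1)/2 = -3/7
  x_5 = -3/7;  a_5 = 1;  x_6 = (x_5 − 1)/2 = -5/7
Digits: (1, 0, 0, 0, 1, 1).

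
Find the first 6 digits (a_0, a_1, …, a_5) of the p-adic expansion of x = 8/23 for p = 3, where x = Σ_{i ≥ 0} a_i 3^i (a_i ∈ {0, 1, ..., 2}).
(a_0, …, a_5) = (1, 2, 2, 0, 1, 1)

v_3(8/23) = 0 (numerator and denominator both coprime to 3), so x ∈ ℤ_3^×. Compute digits iteratively via a_i = x_i mod 3, x_{i+1} = (x_i − a_i)/3, with x_0 = x:
  x_0 = 8/23;  a_0 = 1;  x_1 = (x_0 − 1)/3 = -5/23
  x_1 = -5/23;  a_1 = 2;  x_2 = (x_1 − 2)/3 = -17/23
  x_2 = -17/23;  a_2 = 2;  x_3 = (x_2 − 2)/3 = -21/23
  x_3 = -21/23;  a_3 = 0;  x_4 = (x_3 − 0)/3 = -7/23
  x_4 = -7/23;  a_4 = 1;  x_5 = (x_4 − 1)/3 = -10/23
  x_5 = -10/23;  a_5 = 1;  x_6 = (x_5 − 1)/3 = -11/23
Digits: (1, 2, 2, 0, 1, 1).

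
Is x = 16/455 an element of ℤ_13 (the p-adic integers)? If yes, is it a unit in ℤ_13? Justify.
x ∉ ℤ_13 (v_13(x) = -1 < 0)

ℤ_13 = {x ∈ ℚ_13 : v_13(x) ≥ 0} and ℤ_13^× = {x ∈ ℤ_13 : v_13(x) = 0}. Here v_13(16/455) = v_13(num) − v_13(den) = -1; compare against these criteria.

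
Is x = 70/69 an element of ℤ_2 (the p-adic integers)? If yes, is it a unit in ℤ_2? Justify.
x ∈ ℤ_2 but not a unit; v_2(x) = 1 > 0

ℤ_2 = {x ∈ ℚ_2 : v_2(x) ≥ 0} and ℤ_2^× = {x ∈ ℤ_2 : v_2(x) = 0}. Here v_2(70/69) = v_2(num) − v_2(den) = 1; compare against these criteria.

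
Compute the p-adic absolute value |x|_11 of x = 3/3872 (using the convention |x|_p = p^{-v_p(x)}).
|3/3872|_11 = 121

Step 1 — compute v_11(x) by factoring powers of 11 out of the numerator and denominator: v_11(3/3872) = -2. Step 2 — apply |x|_p = p^{-v_p(x)} = 11^{2} = 121.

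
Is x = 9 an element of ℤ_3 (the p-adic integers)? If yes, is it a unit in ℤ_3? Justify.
x ∈ ℤ_3 but not a unit; v_3(x) = 2 > 0

ℤ_3 = {x ∈ ℚ_3 : v_3(x) ≥ 0} and ℤ_3^× = {x ∈ ℤ_3 : v_3(x) = 0}. Here v_3(9) = v_3(num) − v_3(den) = 2; compare against these criteria.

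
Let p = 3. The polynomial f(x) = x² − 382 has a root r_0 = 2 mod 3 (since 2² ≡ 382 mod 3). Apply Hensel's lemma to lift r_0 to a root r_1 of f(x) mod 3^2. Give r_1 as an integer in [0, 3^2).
r_1 = 2 (mod 9)

Hensel's recurrence: r_{i+1} = r_i − f(r_i)·(f′(r_i))^{-1} mod 3^{i+2}, with f′(x) = 2x. Iterate:
  r_0 = 2 (mod 3)
  r_1 = 2 (mod 9)
Final: r_1 = 2, and one checks f(r_1) ≡ 0 mod 3^2.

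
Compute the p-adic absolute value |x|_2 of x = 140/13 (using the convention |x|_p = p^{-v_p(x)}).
|140/13|_2 = 1/4

Step 1 — compute v_2(x) by factoring powers of 2 out of the numerator and denominator: v_2(140/13) = 2. Step 2 — apply |x|_p = p^{-v_p(x)} = 2^{-2} = 1/4.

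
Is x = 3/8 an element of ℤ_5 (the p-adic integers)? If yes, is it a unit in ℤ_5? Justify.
x ∈ ℤ_5^× (unit); v_5(x) = 0

ℤ_5 = {x ∈ ℚ_5 : v_5(x) ≥ 0} and ℤ_5^× = {x ∈ ℤ_5 : v_5(x) = 0}. Here v_5(3/8) = v_5(num) − v_5(den) = 0; compare against these criteria.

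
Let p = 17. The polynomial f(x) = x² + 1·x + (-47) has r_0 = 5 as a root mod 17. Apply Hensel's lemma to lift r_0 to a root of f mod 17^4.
r_3 = 25675 (mod 83521)

Hensel: r_{i+1} = r_i − f(r_i)·(f′(r_i))^{-1} mod 17^{i+2}, f′(x) = 2x + 1. Iterate:
  r_0 = 5 (mod 17)
  r_1 = 243 (mod 289)
  r_2 = 1110 (mod 4913)
  r_3 = 25675 (mod 83521)
Final: r = 25675 satisfies f(r) ≡ 0 mod 17^4.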